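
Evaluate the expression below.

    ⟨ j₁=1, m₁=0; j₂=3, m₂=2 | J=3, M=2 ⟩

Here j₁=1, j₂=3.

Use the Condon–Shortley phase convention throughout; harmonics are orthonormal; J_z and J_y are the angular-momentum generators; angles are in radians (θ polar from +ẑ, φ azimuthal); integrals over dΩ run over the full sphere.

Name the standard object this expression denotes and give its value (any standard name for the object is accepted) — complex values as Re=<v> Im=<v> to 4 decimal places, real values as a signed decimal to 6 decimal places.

This is a Clebsch–Gordan (vector-coupling) coefficient.
j₁+j₂−J=1  J+j₁−j₂=1  J−j₁+j₂=5  j₁+j₂+J+1=8
(j₁±m₁, j₂±m₂, J±M) = (1,1,5,1,5,1)
P² = 300
sum k=0..1:
  [0] +1/120 = 1/120
  [1] −1/24 = -1/24
S = -1/30
C² = P²·S² = 1/3 ; C = -0.577350

Clebsch–Gordan coefficient, −√(1/3) ≈ -0.577350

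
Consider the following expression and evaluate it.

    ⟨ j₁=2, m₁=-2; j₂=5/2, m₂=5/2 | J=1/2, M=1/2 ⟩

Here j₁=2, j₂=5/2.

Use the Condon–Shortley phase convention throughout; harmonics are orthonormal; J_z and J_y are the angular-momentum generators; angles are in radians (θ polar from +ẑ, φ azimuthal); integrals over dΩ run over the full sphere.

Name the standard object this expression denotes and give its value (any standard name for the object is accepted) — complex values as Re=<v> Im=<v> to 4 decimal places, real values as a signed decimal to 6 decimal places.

Clebsch–Gordan coefficient, +√(1/3) ≈ +0.577350

This is a Clebsch–Gordan (vector-coupling) coefficient.
√[2·4!0!1!/6! · 0!4!5!0!1!0!] = √(192)
  +(−1)^4/∏(4,0,0,1,0,0)! = 1/24  (running 1/24)
⟨..|..⟩ = √(192)·(1/24) = +0.577350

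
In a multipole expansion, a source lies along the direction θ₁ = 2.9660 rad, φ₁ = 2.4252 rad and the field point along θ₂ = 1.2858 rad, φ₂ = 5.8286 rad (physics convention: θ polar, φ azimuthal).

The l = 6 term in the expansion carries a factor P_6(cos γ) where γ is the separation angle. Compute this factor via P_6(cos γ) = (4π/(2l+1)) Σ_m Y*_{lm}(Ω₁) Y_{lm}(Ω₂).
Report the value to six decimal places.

Term-by-term m-sum for l=6 (normalisation 4π/13 = 0.966644):
  m=-6: (-0.000006+0.000013i) × (-0.345451+0.151823i) = -0.000000-0.000005i  (running Σ = -0.000000-0.000005i)
  m=-5: (-0.000242+0.000114i) × (-0.247331+0.292376i) = +0.000027-0.000099i  (running Σ = +0.000027-0.000104i)
  m=-4: (-0.003090-0.000875i) × (+0.009674-0.038280i) = -0.000063+0.000110i  (running Σ = -0.000037+0.000005i)
  m=-3: (-0.014326-0.021944i) × (-0.070887-0.337476i) = -0.006390+0.006390i  (running Σ = -0.006427+0.006396i)
  m=-2: (+0.019917-0.143398i) × (-0.039927-0.051273i) = -0.008148+0.004704i  (running Σ = -0.014574+0.011100i)
  m=-1: (+0.370471-0.322571i) × (+0.283102+0.138359i) = +0.149512-0.040063i  (running Σ = +0.134937-0.028963i)
  m=0: (+0.713156-0.000000i) × (+0.091909+0.000000i) = +0.065545+0.000000i  (running Σ = +0.200483-0.028963i)
  m=1: (-0.370471-0.322571i) × (-0.283102+0.138359i) = +0.149512+0.040063i  (running Σ = +0.349994+0.011100i)
  m=2: (+0.019917+0.143398i) × (-0.039927+0.051273i) = -0.008148-0.004704i  (running Σ = +0.341846+0.006396i)
  m=3: (+0.014326-0.021944i) × (+0.070887-0.337476i) = -0.006390-0.006390i  (running Σ = +0.335457+0.000005i)
  m=4: (-0.003090+0.000875i) × (+0.009674+0.038280i) = -0.000063-0.000110i  (running Σ = +0.335393-0.000104i)
  m=5: (+0.000242+0.000114i) × (+0.247331+0.292376i) = +0.000027+0.000099i  (running Σ = +0.335420-0.000005i)
  m=6: (-0.000006-0.000013i) × (-0.345451-0.151823i) = -0.000000+0.000005i  (running Σ = +0.335420+0.000000i)
Total Σ_m = +0.335420+0.000000i. Multiply by 0.966644: +0.324231+0.000000i. P_6(cos γ) = 0.324231

0.324231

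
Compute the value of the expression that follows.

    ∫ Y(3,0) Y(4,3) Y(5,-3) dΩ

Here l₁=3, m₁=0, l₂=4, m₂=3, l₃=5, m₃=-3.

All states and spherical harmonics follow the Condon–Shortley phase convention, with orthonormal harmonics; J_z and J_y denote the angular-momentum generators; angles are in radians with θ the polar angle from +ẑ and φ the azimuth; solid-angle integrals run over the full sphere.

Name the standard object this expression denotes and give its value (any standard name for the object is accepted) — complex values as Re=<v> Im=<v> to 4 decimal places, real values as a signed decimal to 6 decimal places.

Gaunt coefficient, +0.103862

This is a Gaunt coefficient — the integral of a triple product of spherical harmonics over the sphere.
Checks pass: Σm=0; 12 even; l₃=5∈[1,7].
(2·3+1)(2·4+1)(2·5+1) = 693
Δ: 2! 4! 6! / 13! → 1/180180
sum: t=0:+1/576 t=1:−1/144 t=2:+1/576 = -1/288
3j²(3 4 5; 0 0 0) = Δ·Π!·Σ² = 20/1001  (sign +1)
sum: t=1:−1/2880 t=2:+1/1440 = 1/2880
3j²(3 4 5; 0 3 -3) = Δ·Π!·Σ² = 7/715  (sign +1)
combine: 4πI² = 693·20/1001·7/715 = 252/1859
take √, sign +1: I = 0.10386175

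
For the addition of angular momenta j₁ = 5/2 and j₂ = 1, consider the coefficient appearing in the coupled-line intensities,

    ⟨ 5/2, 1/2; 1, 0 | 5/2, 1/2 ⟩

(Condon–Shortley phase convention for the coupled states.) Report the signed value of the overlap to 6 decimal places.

triangle: 1!×4!×1!/7! = 24/5040
(j±m)!: 3!×2!×1!×1!×3!×2! = 144
prefactor² = (2J+1)×Δ×N² = 144/35
  k=0: +1/(0!×1!×2!×1!×2!×0!) = 1/4
  k=1: −1/(1!×0!×1!×0!×3!×1!) = -1/6
Σ = 1/12  ⇒  CG² = 144/35×(1/12)² = 1/35
CG = +√(1/35) = +0.169031

+√(1/35) = +0.169031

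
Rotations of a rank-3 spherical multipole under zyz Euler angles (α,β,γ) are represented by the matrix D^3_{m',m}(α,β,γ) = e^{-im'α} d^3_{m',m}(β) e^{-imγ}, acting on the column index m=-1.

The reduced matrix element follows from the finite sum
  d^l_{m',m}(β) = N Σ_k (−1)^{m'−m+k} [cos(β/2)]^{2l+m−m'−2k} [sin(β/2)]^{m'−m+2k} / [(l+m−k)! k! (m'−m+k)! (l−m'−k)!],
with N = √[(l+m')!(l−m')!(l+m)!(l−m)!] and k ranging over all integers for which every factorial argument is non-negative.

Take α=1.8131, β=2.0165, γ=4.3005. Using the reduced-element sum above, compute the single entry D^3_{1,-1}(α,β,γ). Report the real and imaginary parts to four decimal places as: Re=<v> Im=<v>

Split into d^3_{1,-1}(β=2.0165) × two z-phases.
c=cos(2.016500/2)=0.533342, s=sin(2.016500/2)=0.845900; N=√[24·2·2·24]=48.000000
k: max(0,(-1)−(1))=0 … min(3+(-1),3−(1))=2
  k=0: (−1)^2·48.0000/(8)·0.5333^4·0.8459^2 = +0.347386
  k=1: (−1)^3·48.0000/(6)·0.5333^2·0.8459^4 = -1.165137
  k=2: (−1)^4·48.0000/(48)·0.5333^0·0.8459^6 = +0.366365
d^3_{1,-1}(2.0165) = +0.347386 -1.165137 +0.366365 = -0.451387
D = (-0.239940-0.970788i)·(-0.451387)·(-0.400341-0.916366i) = +0.358193-0.274677i

Re=0.3582 Im=-0.2747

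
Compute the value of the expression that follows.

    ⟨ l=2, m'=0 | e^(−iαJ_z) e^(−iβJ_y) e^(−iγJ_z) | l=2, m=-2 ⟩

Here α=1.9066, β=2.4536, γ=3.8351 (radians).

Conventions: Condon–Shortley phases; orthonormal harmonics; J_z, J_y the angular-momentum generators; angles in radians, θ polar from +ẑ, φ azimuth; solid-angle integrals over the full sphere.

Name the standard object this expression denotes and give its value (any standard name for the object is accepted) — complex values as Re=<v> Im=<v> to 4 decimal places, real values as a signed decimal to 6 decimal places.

Wigner D-matrix element, Re=0.0451 Im=0.2428

This is a Wigner D-matrix element — the rotation-matrix element ⟨l m'| R(α,β,γ) |l m⟩ in the angular-momentum basis.
First d^2_{0,-2}(β=2.4536), then the phase factors e^{-i(0)α} and e^{-i(-2)γ}:
c=cos(2.453600/2)=0.337252, s=sin(2.453600/2)=0.941414; N=√[2·2·1·24]=9.797959
k∈{0} keeps every argument non-negative
  k=0: (−1)^2·9.7980/(4)·0.3373^2·0.9414^2 = +0.246914
d^2_{0,-2}(2.4536) = +0.246914
D = (+1.000000+0.000000i)·(+0.246914)·(+0.182749+0.983160i) = +0.045123+0.242756i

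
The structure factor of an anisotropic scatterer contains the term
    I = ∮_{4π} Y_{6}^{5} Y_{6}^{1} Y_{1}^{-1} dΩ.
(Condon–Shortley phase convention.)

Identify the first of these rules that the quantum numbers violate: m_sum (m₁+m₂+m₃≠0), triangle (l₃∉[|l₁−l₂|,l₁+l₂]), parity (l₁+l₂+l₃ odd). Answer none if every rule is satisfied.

m_sum

Σmᵢ = 5  ✗
l₃∈[|l₁−l₂|,l₁+l₂]=[0,12], have l₃=1
Σlᵢ = 13 ⇒ odd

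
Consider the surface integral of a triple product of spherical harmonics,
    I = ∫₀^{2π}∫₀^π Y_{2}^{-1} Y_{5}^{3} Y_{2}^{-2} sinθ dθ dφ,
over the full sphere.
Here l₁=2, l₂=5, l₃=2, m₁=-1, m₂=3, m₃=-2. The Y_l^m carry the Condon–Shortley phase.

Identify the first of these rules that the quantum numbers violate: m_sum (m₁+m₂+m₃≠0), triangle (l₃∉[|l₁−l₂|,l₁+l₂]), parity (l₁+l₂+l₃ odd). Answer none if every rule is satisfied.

m₁+m₂+m₃ = -1 + 3 − 2 = 0  ✓
triangle: need |l₁−l₂| ≤ l₃ ≤ l₁+l₂ = [3,7]; l₃=2 is outside  ✗
parity: l₁+l₂+l₃ = 9 is odd

triangle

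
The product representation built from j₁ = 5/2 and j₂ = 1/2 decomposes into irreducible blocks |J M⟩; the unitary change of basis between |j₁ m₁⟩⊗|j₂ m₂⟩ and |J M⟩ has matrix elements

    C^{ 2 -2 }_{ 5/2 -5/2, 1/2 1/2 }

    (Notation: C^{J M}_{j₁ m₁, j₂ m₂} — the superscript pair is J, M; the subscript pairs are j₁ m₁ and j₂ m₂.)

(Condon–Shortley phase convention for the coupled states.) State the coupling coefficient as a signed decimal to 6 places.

triangle: 1!×4!×0!/6! = 24/720
(j±m)!: 0!×5!×1!×0!×0!×4! = 2880
prefactor² = (2J+1)×Δ×N² = 480
  k=1: −1/(1!×0!×4!×0!×0!×0!) = -1/24
Σ = -1/24  ⇒  CG² = 480×(-1/24)² = 5/6
CG = −√(5/6) = -0.912871

-0.912871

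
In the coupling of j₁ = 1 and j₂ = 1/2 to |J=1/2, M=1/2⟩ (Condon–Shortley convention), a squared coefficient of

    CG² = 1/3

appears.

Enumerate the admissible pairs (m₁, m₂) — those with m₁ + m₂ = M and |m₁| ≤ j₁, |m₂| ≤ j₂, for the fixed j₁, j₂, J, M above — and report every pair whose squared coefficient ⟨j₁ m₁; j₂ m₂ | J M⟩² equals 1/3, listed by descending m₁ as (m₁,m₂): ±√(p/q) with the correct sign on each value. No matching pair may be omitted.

Admissible pairs with m₁+m₂ = M = 1/2: (0,1/2), (1,-1/2)
  (m₁,m₂)=(1,-1/2): CG² = 2/3, CG = +√(2/3)
  (m₁,m₂)=(0,1/2): CG² = 1/3, CG = −√(1/3)   ← matches the target
Pairs with CG² = 1/3: (0,1/2): −√(1/3)

(0,1/2): −√(1/3)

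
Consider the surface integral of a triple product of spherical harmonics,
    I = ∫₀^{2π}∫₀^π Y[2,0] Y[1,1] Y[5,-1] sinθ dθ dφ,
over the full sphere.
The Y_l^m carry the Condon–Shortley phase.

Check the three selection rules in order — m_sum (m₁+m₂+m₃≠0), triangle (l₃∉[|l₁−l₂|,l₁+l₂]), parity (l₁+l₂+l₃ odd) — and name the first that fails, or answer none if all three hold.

Σmᵢ = 0  ✓
l₃∈[|l₁−l₂|,l₁+l₂]=[1,3] required, l₃=5 fails  ✗
Σlᵢ = 8 ⇒ even

triangle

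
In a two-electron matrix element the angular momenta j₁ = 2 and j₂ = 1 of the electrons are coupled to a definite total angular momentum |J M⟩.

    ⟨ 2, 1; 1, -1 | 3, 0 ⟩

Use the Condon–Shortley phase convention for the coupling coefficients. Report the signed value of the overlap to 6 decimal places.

√[7·0!4!2!/7! · 3!1!0!2!3!3!] = √(144/5)
  +(−1)^0/∏(0,0,1,0,3,2)! = 1/12  (running 1/12)
⟨..|..⟩ = √(144/5)·(1/12) = +0.447214

+0.447214  (= +√(1/5))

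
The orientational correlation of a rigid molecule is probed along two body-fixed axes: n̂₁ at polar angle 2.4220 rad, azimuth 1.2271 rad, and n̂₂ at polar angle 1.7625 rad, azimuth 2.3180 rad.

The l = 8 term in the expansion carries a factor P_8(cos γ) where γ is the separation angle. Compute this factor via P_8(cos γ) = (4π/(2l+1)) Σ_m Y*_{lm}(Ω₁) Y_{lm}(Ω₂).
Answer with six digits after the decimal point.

Term-by-term m-sum for l=8 (normalisation 4π/17 = 0.739198):
  m=-8: Y*=(-0.016959, -0.007011)  Y=(0.423970, 0.133735)  product (-0.006252, -0.005241)
  m=-7: Y*=(0.056215, -0.062097)  Y=(0.299851, -0.170902)  product (0.006243, -0.028227)
  m=-6: Y*=(0.108952, 0.203587)  Y=(-0.034857, 0.149431)  product (-0.034220, 0.009184)
  m=-5: Y*=(-0.412553, 0.061375)  Y=(0.194240, 0.287344)  product (-0.097770, -0.106623)
  m=-4: Y*=(0.088128, -0.443833)  Y=(-0.044031, -0.006780)  product (-0.006890, 0.018945)
  m=-3: Y*=(0.124377, 0.074506)  Y=(-0.259918, 0.206266)  product (-0.047696, 0.006289)
  m=-2: Y*=(0.239022, -0.196228)  Y=(-0.000388, 0.005072)  product (0.000902, 0.001288)
  m=-1: Y*=(0.104290, 0.291394)  Y=(-0.218641, -0.236015)  product (0.045971, -0.088325)
  m=+0: Y*=(0.221685, -0.000000)  Y=(-0.019733, 0.000000)  product (-0.004375, 0.000000)
  m=+1: Y*=(-0.104290, 0.291394)  Y=(0.218641, -0.236015)  product (0.045971, 0.088325)
  m=+2: Y*=(0.239022, 0.196228)  Y=(-0.000388, -0.005072)  product (0.000902, -0.001288)
  m=+3: Y*=(-0.124377, 0.074506)  Y=(0.259918, 0.206266)  product (-0.047696, -0.006289)
  m=+4: Y*=(0.088128, 0.443833)  Y=(-0.044031, 0.006780)  product (-0.006890, -0.018945)
  m=+5: Y*=(0.412553, 0.061375)  Y=(-0.194240, 0.287344)  product (-0.097770, 0.106623)
  m=+6: Y*=(0.108952, -0.203587)  Y=(-0.034857, -0.149431)  product (-0.034220, -0.009184)
  m=+7: Y*=(-0.056215, -0.062097)  Y=(-0.299851, -0.170902)  product (0.006243, 0.028227)
  m=+8: Y*=(-0.016959, 0.007011)  Y=(0.423970, -0.133735)  product (-0.006252, 0.005241)
Total Σ_m = (-0.283796, 0.000000). Multiply by 0.739198: (-0.209781, 0.000000). P_8(cos γ) = -0.209781

-0.209781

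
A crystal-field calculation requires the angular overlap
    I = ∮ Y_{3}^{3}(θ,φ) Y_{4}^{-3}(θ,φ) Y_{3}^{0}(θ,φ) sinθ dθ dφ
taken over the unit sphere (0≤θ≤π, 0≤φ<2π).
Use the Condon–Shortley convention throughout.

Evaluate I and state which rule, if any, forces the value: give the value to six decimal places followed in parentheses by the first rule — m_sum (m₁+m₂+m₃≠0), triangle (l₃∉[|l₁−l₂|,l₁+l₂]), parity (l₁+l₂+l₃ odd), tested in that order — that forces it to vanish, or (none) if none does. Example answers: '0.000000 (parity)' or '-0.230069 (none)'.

m-sum 0 ✓  L=10 even ✓  1≤3≤7 ✓
Π(2lᵢ+1) = 7×9×7 = 441
triangle coeff Δ(3,4,3) = 1/34650
Σ_t [1,3]: t=1:−1/72 t=2:+1/16 t=3:−1/72 = 5/144
(3j)²=2/77 [(3 4 3; 0 0 0)], sign=-1
Σ_t [0,0]: t=0:+1/288 = 1/288
(3j)²=1/22 [(3 4 3; 3 -3 0)], sign=-1
⇒ 4πI² = 63/121
I = (+1)√(63/121/(4π)) = 0.20355073
No selection rule forces the value: the integral is nonzero (none).

0.203551 (none)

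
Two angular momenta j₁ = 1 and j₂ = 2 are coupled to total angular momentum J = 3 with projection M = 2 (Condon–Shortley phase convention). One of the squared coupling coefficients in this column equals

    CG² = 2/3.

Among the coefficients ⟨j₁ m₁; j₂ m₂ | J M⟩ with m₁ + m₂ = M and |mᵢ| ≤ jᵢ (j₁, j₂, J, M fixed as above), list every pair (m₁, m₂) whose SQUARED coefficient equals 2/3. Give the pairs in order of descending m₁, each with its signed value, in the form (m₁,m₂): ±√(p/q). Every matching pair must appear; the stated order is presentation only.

Admissible pairs with m₁+m₂ = M = 2: (0,2), (1,1)
  (m₁,m₂)=(1,1): CG² = 2/3, CG = +√(2/3)   ← matches the target
  (m₁,m₂)=(0,2): CG² = 1/3, CG = +√(1/3)
Pairs with CG² = 2/3: (1,1): +√(2/3)

(1,1): +√(2/3)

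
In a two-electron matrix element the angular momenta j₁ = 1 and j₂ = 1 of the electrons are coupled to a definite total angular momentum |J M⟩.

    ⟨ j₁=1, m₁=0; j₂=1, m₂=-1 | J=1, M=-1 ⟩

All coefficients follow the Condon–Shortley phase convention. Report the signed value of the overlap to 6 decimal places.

+√(1/2) ≈ +0.707107

triangle: 1!×1!×1!/4! = 1/24
(j±m)!: 1!×1!×0!×2!×0!×2! = 4
prefactor² = (2J+1)×Δ×N² = 1/2
  k=0: +1/(0!×1!×1!×0!×0!×1!) = 1
Σ = 1  ⇒  CG² = 1/2×1² = 1/2
CG = +√(1/2) = +0.707107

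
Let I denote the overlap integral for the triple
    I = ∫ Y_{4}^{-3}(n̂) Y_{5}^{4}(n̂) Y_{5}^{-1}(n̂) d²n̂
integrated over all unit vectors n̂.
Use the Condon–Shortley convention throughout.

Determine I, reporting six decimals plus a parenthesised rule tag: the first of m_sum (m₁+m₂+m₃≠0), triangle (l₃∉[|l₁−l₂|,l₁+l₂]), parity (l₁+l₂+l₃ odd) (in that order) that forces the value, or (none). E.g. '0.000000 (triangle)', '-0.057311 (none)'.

Rules hold: Σm=0, L=14 even, 1≤5≤9.
N = 9·11·11 = 1089
Δ = 4!·4!·6!/15! = 1/3153150
Racah Σ t=0..4: t=0:+1/69120 t=1:−1/1728 t=2:+1/576 t=3:−1/1728 t=4:+1/69120 = 7/11520
⇒ 3j(4 5 5; 0 0 0)² = 2/143, sgn -1
Racah Σ t=3..4: t=3:−1/103680 t=4:+1/17280 = 1/20736
⇒ 3j(4 5 5; -3 4 -1)² = 10/429, sgn +1
4πI² = N·(3j₀)²·(3jₘ)² = 60/169
I = -1·√(0.35503/4π) = -0.16808437
No selection rule forces the value: the integral is nonzero (none).

-0.168084 (none)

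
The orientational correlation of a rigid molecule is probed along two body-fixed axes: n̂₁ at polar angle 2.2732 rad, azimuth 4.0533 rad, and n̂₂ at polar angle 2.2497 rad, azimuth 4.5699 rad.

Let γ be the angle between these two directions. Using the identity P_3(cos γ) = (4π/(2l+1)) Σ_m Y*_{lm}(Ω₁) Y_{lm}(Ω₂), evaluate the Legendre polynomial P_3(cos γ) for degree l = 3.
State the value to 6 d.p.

Term-by-term m-sum for l=3 (normalisation 4π/7 = 1.795196):
  term(m=-3) = +0.000766-0.036483i   from Y*(Ω₁)=+0.170424-0.073357i, Y(Ω₂)=+0.081534-0.178977i
  term(m=-2) = +0.076567-0.128432i   from Y*(Ω₁)=+0.096146-0.372466i, Y(Ω₂)=+0.373023+0.109278i
  term(m=-1) = +0.056969-0.032362i   from Y*(Ω₁)=-0.164199-0.211966i, Y(Ω₂)=-0.034701+0.241885i
  term(m=+0) = +0.053052+0.000000i   from Y*(Ω₁)=+0.220134-0.000000i, Y(Ω₂)=+0.241001+0.000000i
  term(m=+1) = +0.056969+0.032362i   from Y*(Ω₁)=+0.164199-0.211966i, Y(Ω₂)=+0.034701+0.241885i
  term(m=+2) = +0.076567+0.128432i   from Y*(Ω₁)=+0.096146+0.372466i, Y(Ω₂)=+0.373023-0.109278i
  term(m=+3) = +0.000766+0.036483i   from Y*(Ω₁)=-0.170424-0.073357i, Y(Ω₂)=-0.081534-0.178977i
Accumulated sum +0.321657-0.000000i; after 4π/(2l+1) scaling, +0.577437-0.000000i ⇒ P_3 = 0.577437

0.577437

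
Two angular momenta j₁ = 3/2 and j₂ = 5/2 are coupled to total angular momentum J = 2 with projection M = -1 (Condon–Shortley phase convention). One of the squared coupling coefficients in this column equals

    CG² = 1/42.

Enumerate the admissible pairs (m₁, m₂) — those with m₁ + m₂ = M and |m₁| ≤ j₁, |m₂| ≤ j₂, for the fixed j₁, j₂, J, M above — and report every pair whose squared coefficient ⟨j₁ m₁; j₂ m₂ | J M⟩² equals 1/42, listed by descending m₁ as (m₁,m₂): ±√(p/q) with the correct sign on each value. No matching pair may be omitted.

Admissible pairs with m₁+m₂ = M = -1: (-3/2,1/2), (-1/2,-1/2), (1/2,-3/2), (3/2,-5/2)
  (m₁,m₂)=(3/2,-5/2): CG² = 5/14, CG = +√(5/14)
  (m₁,m₂)=(1/2,-3/2): CG² = 1/42, CG = +√(1/42)   ← matches the target
  (m₁,m₂)=(-1/2,-1/2): CG² = 25/84, CG = −√(25/84)
  (m₁,m₂)=(-3/2,1/2): CG² = 9/28, CG = +√(9/28)
Pairs with CG² = 1/42: (1/2,-3/2): +√(1/42)

(1/2,-3/2): +√(1/42)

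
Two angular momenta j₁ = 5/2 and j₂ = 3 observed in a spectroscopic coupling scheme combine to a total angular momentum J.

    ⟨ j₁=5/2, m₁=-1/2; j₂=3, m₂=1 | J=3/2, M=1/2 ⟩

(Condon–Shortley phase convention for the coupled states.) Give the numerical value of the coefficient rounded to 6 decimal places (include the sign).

triangle: 4!×1!×2!/8! = 48/40320
(j±m)!: 2!×3!×4!×2!×2!×1! = 1152
prefactor² = (2J+1)×Δ×N² = 192/35
  k=2: +1/(2!×2!×1!×2!×0!×0!) = 1/8
  k=3: −1/(3!×1!×0!×1!×1!×1!) = -1/6
Σ = -1/24  ⇒  CG² = 192/35×(-1/24)² = 1/105
CG = −√(1/105) = -0.097590

-0.097590  (= −√(1/105))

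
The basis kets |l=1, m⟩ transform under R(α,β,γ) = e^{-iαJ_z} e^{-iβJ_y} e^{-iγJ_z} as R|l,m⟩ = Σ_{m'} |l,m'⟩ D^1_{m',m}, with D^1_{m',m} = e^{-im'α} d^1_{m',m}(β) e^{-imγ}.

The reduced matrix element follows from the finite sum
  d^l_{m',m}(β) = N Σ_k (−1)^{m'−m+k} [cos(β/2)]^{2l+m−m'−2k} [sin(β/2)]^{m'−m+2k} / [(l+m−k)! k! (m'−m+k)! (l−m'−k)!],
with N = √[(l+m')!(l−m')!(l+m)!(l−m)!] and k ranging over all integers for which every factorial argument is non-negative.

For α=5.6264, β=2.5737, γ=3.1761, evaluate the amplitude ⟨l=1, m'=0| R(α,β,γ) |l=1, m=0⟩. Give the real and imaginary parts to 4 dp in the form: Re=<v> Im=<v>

Re=-0.8430 Im=0.0000

First d^1_{0,0}(β=2.5737), then the phase factors e^{-i(0)α} and e^{-i(0)γ}:
With c≡cos(β/2)=0.280146 and s≡sin(β/2)=0.959957, N=[1·1·1·1]^{1/2}=1.000000
k∈{0,1} keeps every argument non-negative
  k=0: (−1)^0·1.0000/(1)·0.2801^2·0.9600^0 = +0.078482
  k=1: (−1)^1·1.0000/(1)·0.2801^0·0.9600^2 = -0.921518
d^1_{0,0}(2.5737) = +0.078482 -0.921518 = -0.843036
D = (+1.000000+0.000000i)·(-0.843036)·(+1.000000+0.000000i) = -0.843036+0.000000i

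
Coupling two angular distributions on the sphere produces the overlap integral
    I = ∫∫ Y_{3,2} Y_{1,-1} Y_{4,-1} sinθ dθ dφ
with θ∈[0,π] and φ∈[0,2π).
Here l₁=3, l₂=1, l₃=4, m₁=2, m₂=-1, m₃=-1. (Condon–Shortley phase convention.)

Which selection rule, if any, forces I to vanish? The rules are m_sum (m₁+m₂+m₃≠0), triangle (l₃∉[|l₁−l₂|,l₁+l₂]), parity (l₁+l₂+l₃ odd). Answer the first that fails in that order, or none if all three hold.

m₁+m₂+m₃ = 2 − 1 − 1 = 0  ✓
triangle: |3−1|=2 ≤ l₃=4 ≤ 3+1=4  ✓
parity: l₁+l₂+l₃ = 8 is even  ✓

none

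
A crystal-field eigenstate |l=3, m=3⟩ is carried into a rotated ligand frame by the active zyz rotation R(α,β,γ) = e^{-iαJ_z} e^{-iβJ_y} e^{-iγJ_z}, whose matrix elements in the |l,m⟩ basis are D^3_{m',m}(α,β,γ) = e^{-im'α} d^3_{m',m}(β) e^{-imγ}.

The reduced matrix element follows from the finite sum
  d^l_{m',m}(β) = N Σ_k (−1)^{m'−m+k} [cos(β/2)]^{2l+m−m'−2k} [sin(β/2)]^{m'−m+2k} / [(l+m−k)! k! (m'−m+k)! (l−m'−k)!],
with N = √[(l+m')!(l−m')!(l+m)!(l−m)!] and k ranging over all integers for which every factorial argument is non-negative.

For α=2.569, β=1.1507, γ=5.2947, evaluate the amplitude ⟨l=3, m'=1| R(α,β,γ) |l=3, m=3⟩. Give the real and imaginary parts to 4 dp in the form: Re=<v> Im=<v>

Split into d^3_{1,3}(β=1.1507) × two z-phases.
c=cos(1.150700/2)=0.839002, s=sin(1.150700/2)=0.544128; N=√[24·2·720·1]=185.903201
Admissible k: 2..2 (factorial args all ≥0)
  k=2: (−1)^0·185.9032/(48)·0.8390^4·0.5441^2 = +0.568199
d^3_{1,3}(1.1507) = +0.568199
Phases: e^{-i·(1)·2.5690}=-0.840499-0.541813i, e^{-i·(3)·5.2947}=-0.984528+0.175227i ⇒ D=+0.524127+0.219411i

Re=0.5241 Im=0.2194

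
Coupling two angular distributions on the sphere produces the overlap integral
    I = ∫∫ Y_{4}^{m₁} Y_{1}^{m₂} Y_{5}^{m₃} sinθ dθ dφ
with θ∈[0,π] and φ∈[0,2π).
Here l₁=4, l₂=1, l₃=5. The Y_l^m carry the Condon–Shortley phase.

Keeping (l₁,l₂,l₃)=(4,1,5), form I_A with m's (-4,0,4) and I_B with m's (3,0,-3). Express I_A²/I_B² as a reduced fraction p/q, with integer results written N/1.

9/16

l's match ⇒ only the (l;m) 3-j factors differ between A and B.
A: triangle coeff Δ(4,1,5) = 1/495; Σ_t [0,0]: t=0:+1/40320 = 1/40320; (3j)²=1/55 [(4 1 5; -4 0 4)], sign=-1
B: triangle coeff Δ(4,1,5) = 1/495; Σ_t [0,0]: t=0:+1/5040 = 1/5040; (3j)²=16/495 [(4 1 5; 3 0 -3)], sign=+1
I_A²/I_B² = (1/55)/(16/495) = 9/16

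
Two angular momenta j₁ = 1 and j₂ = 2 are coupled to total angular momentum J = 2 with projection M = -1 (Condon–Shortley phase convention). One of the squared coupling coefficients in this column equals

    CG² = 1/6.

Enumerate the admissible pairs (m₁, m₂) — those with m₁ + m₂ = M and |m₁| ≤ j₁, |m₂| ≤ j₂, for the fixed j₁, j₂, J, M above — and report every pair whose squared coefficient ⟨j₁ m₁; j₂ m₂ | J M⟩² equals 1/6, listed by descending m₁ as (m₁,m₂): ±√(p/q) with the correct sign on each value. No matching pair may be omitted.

(0,-1): +√(1/6)

Admissible pairs with m₁+m₂ = M = -1: (-1,0), (0,-1), (1,-2)
  (m₁,m₂)=(1,-2): CG² = 1/3, CG = +√(1/3)
  (m₁,m₂)=(0,-1): CG² = 1/6, CG = +√(1/6)   ← matches the target
  (m₁,m₂)=(-1,0): CG² = 1/2, CG = −√(1/2)
Pairs with CG² = 1/6: (0,-1): +√(1/6)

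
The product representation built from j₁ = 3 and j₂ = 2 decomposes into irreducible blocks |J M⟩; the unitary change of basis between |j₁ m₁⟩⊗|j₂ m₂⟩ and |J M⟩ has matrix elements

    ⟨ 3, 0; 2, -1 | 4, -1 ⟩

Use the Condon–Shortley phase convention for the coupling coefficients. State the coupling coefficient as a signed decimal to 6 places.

+0.462910

j₁+j₂−J=1  J+j₁−j₂=5  J−j₁+j₂=3  j₁+j₂+J+1=10
(j₁±m₁, j₂±m₂, J±M) = (3,3,1,3,3,5)
P² = 1944/7
sum k=0..1:
  [0] +1/24 = 1/24
  [1] −1/72 = -1/72
S = 1/36
C² = P²·S² = 3/14 ; C = +0.462910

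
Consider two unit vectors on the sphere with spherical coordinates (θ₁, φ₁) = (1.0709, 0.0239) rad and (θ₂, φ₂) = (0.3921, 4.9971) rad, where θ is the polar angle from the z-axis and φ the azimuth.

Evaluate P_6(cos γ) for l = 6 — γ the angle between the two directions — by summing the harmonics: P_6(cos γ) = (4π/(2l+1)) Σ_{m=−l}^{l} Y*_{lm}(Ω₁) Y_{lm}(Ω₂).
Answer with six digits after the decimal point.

Summing Y*_{l m}(θ₁,φ₁)·Y_{l m}(θ₂,φ₂) over m ∈ [−6, 6]; prefactor 4π/(2·6+1) = 0.966644:
  m=-6: (0.218483, 0.031547) × (0.000206, 0.001490) = (-0.000002, 0.000332)  (running Σ = (-0.000002, 0.000332))
  m=-5: (0.414674, 0.049791) × (0.012464, 0.001849) = (0.005077, 0.001387)  (running Σ = (0.005075, 0.001719))
  m=-4: (0.321819, 0.030860) × (0.026733, -0.057991) = (0.010393, -0.017838)  (running Σ = (0.015467, -0.016118))
  m=-3: (-0.099498, -0.007146) × (-0.161929, -0.141070) = (0.015104, 0.015193)  (running Σ = (0.030571, -0.000925))
  m=-2: (-0.349210, -0.016705) × (-0.388313, 0.248580) = (0.139755, -0.080320)  (running Σ = (0.170326, -0.081245))
  m=-1: (-0.026122, -0.000624) × (0.140846, 0.481258) = (-0.003379, -0.012659)  (running Σ = (0.166948, -0.093904))
  m=0: (0.336780, -0.000000) × (-0.075720, 0.000000) = (-0.025501, 0.000000)  (running Σ = (0.141447, -0.093904))
  m=1: (0.026122, -0.000624) × (-0.140846, 0.481258) = (-0.003379, 0.012659)  (running Σ = (0.138068, -0.081245))
  m=2: (-0.349210, 0.016705) × (-0.388313, -0.248580) = (0.139755, 0.080320)  (running Σ = (0.277823, -0.000925))
  m=3: (0.099498, -0.007146) × (0.161929, -0.141070) = (0.015104, -0.015193)  (running Σ = (0.292927, -0.016118))
  m=4: (0.321819, -0.030860) × (0.026733, 0.057991) = (0.010393, 0.017838)  (running Σ = (0.303320, 0.001719))
  m=5: (-0.414674, 0.049791) × (-0.012464, 0.001849) = (0.005077, -0.001387)  (running Σ = (0.308396, 0.000332))
  m=6: (0.218483, -0.031547) × (0.000206, -0.001490) = (-0.000002, -0.000332)  (running Σ = (0.308394, 0.000000))
Total Σ_m = (0.308394, 0.000000). Multiply by 0.966644: (0.298107, 0.000000). P_6(cos γ) = 0.298107

0.298107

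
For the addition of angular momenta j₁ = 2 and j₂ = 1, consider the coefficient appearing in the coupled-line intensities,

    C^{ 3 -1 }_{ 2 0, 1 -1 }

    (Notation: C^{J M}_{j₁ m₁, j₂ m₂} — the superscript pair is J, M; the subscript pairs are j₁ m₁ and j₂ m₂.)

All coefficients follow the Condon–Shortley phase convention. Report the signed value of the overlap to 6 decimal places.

j₁+j₂−J=0  J+j₁−j₂=4  J−j₁+j₂=2  j₁+j₂+J+1=7
(j₁±m₁, j₂±m₂, J±M) = (2,2,0,2,2,4)
P² = 128/5
sum k=0..0:
  [0] +1/8 = 1/8
S = 1/8
C² = P²·S² = 2/5 ; C = +0.632456

+√(2/5) = +0.632456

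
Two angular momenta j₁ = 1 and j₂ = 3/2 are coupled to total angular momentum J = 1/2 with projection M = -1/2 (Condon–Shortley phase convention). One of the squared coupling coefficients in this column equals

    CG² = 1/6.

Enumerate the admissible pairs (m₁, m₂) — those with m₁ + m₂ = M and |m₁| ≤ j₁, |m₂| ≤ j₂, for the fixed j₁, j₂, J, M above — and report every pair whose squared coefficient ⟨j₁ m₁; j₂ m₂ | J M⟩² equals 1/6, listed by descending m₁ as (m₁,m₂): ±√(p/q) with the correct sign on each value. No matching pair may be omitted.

Admissible pairs with m₁+m₂ = M = -1/2: (-1,1/2), (0,-1/2), (1,-3/2)
  (m₁,m₂)=(1,-3/2): CG² = 1/2, CG = +√(1/2)
  (m₁,m₂)=(0,-1/2): CG² = 1/3, CG = −√(1/3)
  (m₁,m₂)=(-1,1/2): CG² = 1/6, CG = +√(1/6)   ← matches the target
Pairs with CG² = 1/6: (-1,1/2): +√(1/6)

(-1,1/2): +√(1/6)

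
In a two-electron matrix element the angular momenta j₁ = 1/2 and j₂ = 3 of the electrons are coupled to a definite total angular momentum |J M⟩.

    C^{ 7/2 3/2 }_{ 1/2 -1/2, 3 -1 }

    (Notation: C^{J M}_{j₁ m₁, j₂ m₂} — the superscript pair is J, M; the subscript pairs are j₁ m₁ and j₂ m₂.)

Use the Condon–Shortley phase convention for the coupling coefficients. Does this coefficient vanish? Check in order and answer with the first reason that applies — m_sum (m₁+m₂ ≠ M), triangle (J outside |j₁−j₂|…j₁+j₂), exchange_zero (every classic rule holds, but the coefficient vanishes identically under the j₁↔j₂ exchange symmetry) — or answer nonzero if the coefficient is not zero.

m-sum: m₁+m₂ = -1/2+(-1) = -3/2, M = 3/2  ✗ ⇒ coefficient is 0

m_sum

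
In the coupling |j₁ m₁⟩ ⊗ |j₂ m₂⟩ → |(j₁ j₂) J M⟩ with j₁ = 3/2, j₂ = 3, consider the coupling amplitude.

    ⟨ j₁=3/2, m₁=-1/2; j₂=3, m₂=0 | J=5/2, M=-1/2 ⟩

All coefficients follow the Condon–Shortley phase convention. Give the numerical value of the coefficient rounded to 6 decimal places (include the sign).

√[6·2!1!4!/8! · 1!2!3!3!2!3!] = √(216/35)
  +(−1)^1/∏(1,1,1,2,0,2)! = -1/4  (running -1/4)
  +(−1)^2/∏(2,0,0,1,1,3)! = 1/12  (running -1/6)
⟨..|..⟩ = √(216/35)·(-1/6) = -0.414039

−√(6/35) ≈ -0.414039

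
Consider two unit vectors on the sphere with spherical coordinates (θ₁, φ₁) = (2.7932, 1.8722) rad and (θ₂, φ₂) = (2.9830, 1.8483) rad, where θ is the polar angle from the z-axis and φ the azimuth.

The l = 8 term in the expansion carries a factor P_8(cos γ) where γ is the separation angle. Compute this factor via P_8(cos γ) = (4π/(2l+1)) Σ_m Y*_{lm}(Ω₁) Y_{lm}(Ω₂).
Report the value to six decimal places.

0.448232

Addition theorem: P_8(cos γ) = (4π/17) Σ_m Y*_{lm}(Ω₁) Y_{lm}(Ω₂), m = −8…8:
  m=-8: Y*=-0.00007 + 0.00006j  Y=-0.00000 - 0.00000j  product 0.00000 + 0.00000j
  m=-7: Y*=-0.00090 - 0.00054j  Y=-0.00000 + 0.00000j  product 0.00000 + 0.00000j
  m=-6: Y*=0.00172 - 0.00710j  Y=0.00001 + 0.00008j  product 0.00000 + 0.00000j
  m=-5: Y*=0.03626 - 0.00232j  Y=0.00090 + 0.00017j  product 0.00003 + 0.00000j
  m=-4: Y*=0.04720 + 0.12345j  Y=0.00350 - 0.00706j  product 0.00104 + 0.00010j
  m=-3: Y*=-0.26878 + 0.21145j  Y=-0.03701 - 0.03367j  product 0.01707 + 0.00123j
  m=-2: Y*=-0.46902 - 0.32281j  Y=-0.18998 + 0.11779j  product 0.12713 + 0.00608j
  m=-1: Y*=0.12391 - 0.39859j  Y=0.16975 + 0.59591j  product 0.25856 + 0.00618j
  m=+0: Y*=-0.29054 + 0.00000j  Y=0.69274 + 0.00000j  product -0.20127 + 0.00000j
  m=+1: Y*=-0.12391 - 0.39859j  Y=-0.16975 + 0.59591j  product 0.25856 - 0.00618j
  m=+2: Y*=-0.46902 + 0.32281j  Y=-0.18998 - 0.11779j  product 0.12713 - 0.00608j
  m=+3: Y*=0.26878 + 0.21145j  Y=0.03701 - 0.03367j  product 0.01707 - 0.00123j
  m=+4: Y*=0.04720 - 0.12345j  Y=0.00350 + 0.00706j  product 0.00104 - 0.00010j
  m=+5: Y*=-0.03626 - 0.00232j  Y=-0.00090 + 0.00017j  product 0.00003 - 0.00000j
  m=+6: Y*=0.00172 + 0.00710j  Y=0.00001 - 0.00008j  product 0.00000 - 0.00000j
  m=+7: Y*=0.00090 - 0.00054j  Y=0.00000 + 0.00000j  product 0.00000 - 0.00000j
  m=+8: Y*=-0.00007 - 0.00006j  Y=-0.00000 + 0.00000j  product 0.00000 - 0.00000j
Σ over m = 0.60638 + 0.00000j; ×(4π/17) → 0.44823 + 0.00000j. Real part: 0.448232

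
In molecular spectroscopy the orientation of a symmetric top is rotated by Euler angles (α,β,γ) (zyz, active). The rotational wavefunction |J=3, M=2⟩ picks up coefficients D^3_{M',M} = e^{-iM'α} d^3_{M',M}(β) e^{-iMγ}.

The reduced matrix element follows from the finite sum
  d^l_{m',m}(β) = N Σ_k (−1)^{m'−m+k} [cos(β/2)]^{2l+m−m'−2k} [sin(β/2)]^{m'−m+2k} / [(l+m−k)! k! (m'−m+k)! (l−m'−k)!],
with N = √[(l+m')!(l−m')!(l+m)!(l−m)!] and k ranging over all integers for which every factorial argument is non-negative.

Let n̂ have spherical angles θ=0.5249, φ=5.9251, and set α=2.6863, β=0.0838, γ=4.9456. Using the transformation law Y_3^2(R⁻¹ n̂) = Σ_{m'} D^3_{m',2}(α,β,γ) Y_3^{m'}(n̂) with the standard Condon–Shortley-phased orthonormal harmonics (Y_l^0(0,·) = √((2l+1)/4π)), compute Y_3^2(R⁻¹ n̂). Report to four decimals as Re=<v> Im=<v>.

Re=-0.2620 Im=0.0799

Need the full column D^3_{m',2} for m'=−3..3 at α=2.6863, β=0.0838, γ=4.9456.
cos(β/2)=0.999122, sin(β/2)=0.041888
d^3_{-3,2}: single k=5 term ⇒ +0.000000;  D = -0.000000-0.000000i
d^3_{-2,2}: k∈[4..5] ⇒ +0.000015 -0.000000 = +0.000015;  D = -0.000003+0.000015i
d^3_{-1,2}: k∈[3..4] ⇒ +0.000464 -0.000000 = +0.000463;  D = +0.000280-0.000369i
d^3_{0,2}: k∈[2..3] ⇒ +0.009577 -0.000017 = +0.009560;  D = -0.008539+0.004299i
d^3_{1,2}: k∈[1..2] ⇒ +0.131880 -0.000464 = +0.131417;  D = +0.131409-0.001463i
d^3_{2,2}: k∈[0..1] ⇒ +0.994745 -0.008742 = +0.986003;  D = -0.890332-0.423688i
d^3_{3,2}: single k=0 term ⇒ -0.102154;  D = -0.063544-0.079986i
Y_3^{m'}(θ=0.5249,φ=5.9251) and Σ D·Y over m':
  (-0.0000-0.0000i)·(+0.0250+0.0462i)  (-0.0000+0.0000i)·(+0.1675+0.1458i)  (+0.0003-0.0004i)·(+0.4163+0.1558i)  (-0.0085+0.0043i)·(+0.2404+0.0000i)  (+0.1314-0.0015i)·(-0.4163+0.1558i)  (-0.8903-0.4237i)·(+0.1675-0.1458i)  (-0.0635-0.0800i)·(-0.0250+0.0462i)
Y_3^2(R⁻¹ n̂) = -0.262010+0.079906i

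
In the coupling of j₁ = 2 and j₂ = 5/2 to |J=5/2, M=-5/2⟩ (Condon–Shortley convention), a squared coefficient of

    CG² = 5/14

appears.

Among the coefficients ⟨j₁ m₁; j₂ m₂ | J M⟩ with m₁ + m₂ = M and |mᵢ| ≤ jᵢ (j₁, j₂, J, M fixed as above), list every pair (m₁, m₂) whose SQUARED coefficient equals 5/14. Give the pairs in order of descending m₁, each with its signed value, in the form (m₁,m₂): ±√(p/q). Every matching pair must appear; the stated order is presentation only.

(0,-5/2): +√(5/14)

Admissible pairs with m₁+m₂ = M = -5/2: (-2,-1/2), (-1,-3/2), (0,-5/2)
  (m₁,m₂)=(0,-5/2): CG² = 5/14, CG = +√(5/14)   ← matches the target
  (m₁,m₂)=(-1,-3/2): CG² = 3/7, CG = −√(3/7)
  (m₁,m₂)=(-2,-1/2): CG² = 3/14, CG = +√(3/14)
Pairs with CG² = 5/14: (0,-5/2): +√(5/14)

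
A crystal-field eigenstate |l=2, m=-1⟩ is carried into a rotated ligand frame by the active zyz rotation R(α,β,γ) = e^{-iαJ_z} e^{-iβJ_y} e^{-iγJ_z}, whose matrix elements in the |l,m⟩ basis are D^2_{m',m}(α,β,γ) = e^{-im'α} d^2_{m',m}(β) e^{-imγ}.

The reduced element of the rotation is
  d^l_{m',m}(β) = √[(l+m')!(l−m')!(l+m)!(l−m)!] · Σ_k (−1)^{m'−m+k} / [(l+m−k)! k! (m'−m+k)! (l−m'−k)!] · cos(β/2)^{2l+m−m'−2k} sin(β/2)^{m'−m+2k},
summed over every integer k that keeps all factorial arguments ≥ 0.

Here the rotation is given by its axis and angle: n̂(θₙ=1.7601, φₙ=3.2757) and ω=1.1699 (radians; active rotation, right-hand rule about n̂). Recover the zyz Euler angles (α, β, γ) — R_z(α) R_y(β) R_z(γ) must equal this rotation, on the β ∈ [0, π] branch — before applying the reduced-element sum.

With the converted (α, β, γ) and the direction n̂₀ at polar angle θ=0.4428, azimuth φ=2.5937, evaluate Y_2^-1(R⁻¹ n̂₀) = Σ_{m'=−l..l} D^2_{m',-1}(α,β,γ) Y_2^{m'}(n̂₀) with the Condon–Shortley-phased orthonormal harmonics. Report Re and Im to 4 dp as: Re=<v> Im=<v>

Re=-0.0738 Im=0.3571

Axis–angle → zyz. n̂ = (sinθₙcosφₙ, sinθₙsinφₙ, cosθₙ) = (-0.973317, -0.131317, -0.188175), ω = 1.1699.
R = I cosω + sinω [n̂]ₓ + (1−cosω) n̂n̂ᵀ gives
  R = [+0.967894, +0.251190, -0.009226; -0.095320, +0.400759, +0.911212; +0.232584, -0.881077, +0.411835]
β = atan2(√(R₁₃²+R₂₃²), R₃₃) = 1.146329; α = atan2(R₂₃, R₁₃) mod 2π = 1.580921; γ = atan2(R₃₂, −R₃₁) mod 2π = 4.454299
Need the full column D^2_{m',-1} for m'=−2..2 at α=1.5809, β=1.1463, γ=4.4543.
cos(β/2)=0.840189, sin(β/2)=0.542294
d^2_{-2,-1}: single k=1 term ⇒ +0.643273;  D = +0.151558+0.625164i
d^2_{-1,-1}: k∈[0..1] ⇒ +0.498320 -0.622794 = -0.124474;  D = -0.120667+0.030550i
d^2_{0,-1}: k∈[0..1] ⇒ -0.787846 +0.328213 = -0.459632;  D = +0.117314+0.444409i
d^2_{1,-1}: k∈[0..1] ⇒ +0.622794 -0.086484 = +0.536309;  D = -0.517134+0.142128i
d^2_{2,-1}: single k=0 term ⇒ -0.267985;  D = -0.073631-0.257671i
Y_2^{m'}(θ=0.4428,φ=2.5937) and Σ D·Y over m':
  (+0.1516+0.6252i)·(+0.0324+0.0631i)  (-0.1207+0.0305i)·(-0.2553-0.1558i)  (+0.1173+0.4444i)·(+0.4571+0.0000i)  (-0.5171+0.1421i)·(+0.2553-0.1558i)  (-0.0736-0.2577i)·(+0.0324-0.0631i)
Y_2^-1(R⁻¹ n̂) = -0.073846+0.357101i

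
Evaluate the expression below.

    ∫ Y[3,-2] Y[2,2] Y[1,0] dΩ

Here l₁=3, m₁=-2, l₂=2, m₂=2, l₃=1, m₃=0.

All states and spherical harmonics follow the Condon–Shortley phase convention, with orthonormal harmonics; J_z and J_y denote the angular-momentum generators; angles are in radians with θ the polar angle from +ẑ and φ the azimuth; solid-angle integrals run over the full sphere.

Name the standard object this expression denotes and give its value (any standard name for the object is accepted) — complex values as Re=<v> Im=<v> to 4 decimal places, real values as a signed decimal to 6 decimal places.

Gaunt coefficient, +0.184674

This is a Gaunt coefficient — the integral of a triple product of spherical harmonics over the sphere.
Rules hold: Σm=0, L=6 even, 1≤1≤5.
N = 7·5·3 = 105
Δ = 4!·2!·0!/7! = 1/105
Racah Σ t=2..2: t=2:+1/4 = 1/4
⇒ 3j(3 2 1; 0 0 0)² = 3/35, sgn -1
Racah Σ t=4..4: t=4:+1/24 = 1/24
⇒ 3j(3 2 1; -2 2 0)² = 1/21, sgn -1
4πI² = N·(3j₀)²·(3jₘ)² = 3/7
I = +1·√(0.428571/4π) = 0.18467439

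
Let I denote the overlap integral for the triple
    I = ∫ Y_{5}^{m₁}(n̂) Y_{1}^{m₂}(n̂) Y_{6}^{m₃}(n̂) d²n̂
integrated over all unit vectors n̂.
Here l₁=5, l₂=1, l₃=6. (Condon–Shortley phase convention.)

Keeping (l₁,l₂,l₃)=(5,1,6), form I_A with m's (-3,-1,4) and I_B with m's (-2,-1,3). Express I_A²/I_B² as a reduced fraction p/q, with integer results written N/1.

Same 5,1,6: normalisation and zero-m 3j drop out of the ratio.
A: Δ: 0! 10! 2! / 13! → 1/858; sum: t=0:+1/161280 = 1/161280; 3j²(5 1 6; -3 -1 4) = Δ·Π!·Σ² = 15/286  (sign +1)
B: Δ: 0! 10! 2! / 13! → 1/858; sum: t=0:+1/60480 = 1/60480; 3j²(5 1 6; -2 -1 3) = Δ·Π!·Σ² = 6/143  (sign -1)
I_A²/I_B² = (15/286)/(6/143) = 5/4

5/4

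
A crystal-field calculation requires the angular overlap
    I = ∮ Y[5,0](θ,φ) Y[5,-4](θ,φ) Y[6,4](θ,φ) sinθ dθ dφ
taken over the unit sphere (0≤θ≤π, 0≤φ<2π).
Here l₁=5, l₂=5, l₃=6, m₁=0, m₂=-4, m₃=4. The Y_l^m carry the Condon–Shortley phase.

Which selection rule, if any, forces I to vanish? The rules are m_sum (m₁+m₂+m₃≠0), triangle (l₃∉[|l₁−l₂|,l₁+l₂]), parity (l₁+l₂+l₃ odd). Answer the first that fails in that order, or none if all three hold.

Σmᵢ = 0  ✓
l₃∈[|l₁−l₂|,l₁+l₂]=[0,10], have l₃=6  ✓
Σlᵢ = 16 ⇒ even  ✓

none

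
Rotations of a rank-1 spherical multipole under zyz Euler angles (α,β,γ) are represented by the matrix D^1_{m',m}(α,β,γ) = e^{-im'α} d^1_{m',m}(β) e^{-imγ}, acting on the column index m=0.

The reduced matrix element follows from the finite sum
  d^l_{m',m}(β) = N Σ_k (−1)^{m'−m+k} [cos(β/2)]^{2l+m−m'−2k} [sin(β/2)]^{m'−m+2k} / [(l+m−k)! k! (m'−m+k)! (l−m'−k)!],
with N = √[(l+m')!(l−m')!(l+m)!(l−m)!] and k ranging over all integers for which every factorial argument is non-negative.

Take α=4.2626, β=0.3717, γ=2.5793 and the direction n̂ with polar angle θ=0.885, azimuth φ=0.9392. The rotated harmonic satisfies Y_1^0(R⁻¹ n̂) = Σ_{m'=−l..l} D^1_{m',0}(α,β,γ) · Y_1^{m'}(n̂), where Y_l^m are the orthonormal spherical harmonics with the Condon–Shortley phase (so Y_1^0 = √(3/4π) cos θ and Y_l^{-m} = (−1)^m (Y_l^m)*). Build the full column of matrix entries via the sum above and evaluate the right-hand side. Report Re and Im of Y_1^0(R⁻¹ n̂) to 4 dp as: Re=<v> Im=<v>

Re=0.1532 Im=0.0000

Need the full column D^1_{m',0} for m'=−1..1 at α=4.2626, β=0.3717, γ=2.5793.
cos(β/2)=0.982780, sin(β/2)=0.184782
d^1_{-1,0}: single k=1 term ⇒ +0.256821;  D = -0.111660-0.231277i
d^1_{0,0}: k∈[0..1] ⇒ +0.965856 -0.034144 = +0.931711;  D = +0.931711+0.000000i
d^1_{1,0}: single k=0 term ⇒ -0.256821;  D = +0.111660-0.231277i
Y_1^{m'}(θ=0.885,φ=0.9392) and Σ D·Y over m':
  (-0.1117-0.2313i)·(+0.1579-0.2158i)  (+0.9317+0.0000i)·(+0.3094+0.0000i)  (+0.1117-0.2313i)·(-0.1579-0.2158i)
Y_1^0(R⁻¹ n̂) = +0.153221+0.000000i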